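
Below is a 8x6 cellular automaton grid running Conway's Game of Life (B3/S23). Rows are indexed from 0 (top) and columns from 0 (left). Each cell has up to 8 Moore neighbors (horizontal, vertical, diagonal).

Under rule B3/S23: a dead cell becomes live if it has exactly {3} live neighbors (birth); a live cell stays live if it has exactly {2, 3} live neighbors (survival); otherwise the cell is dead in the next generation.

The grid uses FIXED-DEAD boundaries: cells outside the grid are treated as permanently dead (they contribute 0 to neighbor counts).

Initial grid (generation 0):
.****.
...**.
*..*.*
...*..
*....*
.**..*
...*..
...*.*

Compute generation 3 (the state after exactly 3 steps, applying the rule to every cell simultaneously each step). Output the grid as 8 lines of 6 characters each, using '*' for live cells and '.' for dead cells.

Answer: ......
......
.**...
.*....
***...
.*..*.
..***.
...*..

Derivation:
Simulating step by step:
Generation 0 (given above): 18 live cells
Generation 1: 14 live cells
..*.*.
.*...*
..**..
......
.**.*.
.**.*.
...*..
....*.
Generation 2: 11 live cells
......
.*..*.
..*...
.*....
.**...
.*..*.
..***.
......
Generation 3: 12 live cells
(generation 3 grid is the final answer)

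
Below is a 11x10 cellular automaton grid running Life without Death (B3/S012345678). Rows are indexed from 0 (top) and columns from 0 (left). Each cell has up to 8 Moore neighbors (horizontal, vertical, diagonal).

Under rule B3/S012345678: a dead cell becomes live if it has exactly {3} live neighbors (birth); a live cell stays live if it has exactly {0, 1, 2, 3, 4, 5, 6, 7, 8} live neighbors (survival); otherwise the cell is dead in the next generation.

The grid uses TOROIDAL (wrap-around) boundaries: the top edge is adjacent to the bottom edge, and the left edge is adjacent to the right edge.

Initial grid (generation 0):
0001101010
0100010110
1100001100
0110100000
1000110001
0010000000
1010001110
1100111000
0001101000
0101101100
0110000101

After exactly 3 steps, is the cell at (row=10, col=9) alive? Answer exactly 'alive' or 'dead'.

Answer: alive

Derivation:
Simulating step by step:
Generation 0 (given above): 42 live cells
Generation 1: 71 live cells
1101111011
1110110111
1100011110
0111101001
1010110001
1011011110
1011001111
1110111001
1101101000
1101101110
1110000101
Generation 2: 72 live cells
1101111011
1110110111
1100011110
0111101001
1010110001
1011011110
1011001111
1110111001
1101101010
1101101110
1110000101
Generation 3: 72 live cells
1101111011
1110110111
1100011110
0111101001
1010110001
1011011110
1011001111
1110111001
1101101010
1101101110
1110000101

Cell (10,9) at generation 3: 1 -> alive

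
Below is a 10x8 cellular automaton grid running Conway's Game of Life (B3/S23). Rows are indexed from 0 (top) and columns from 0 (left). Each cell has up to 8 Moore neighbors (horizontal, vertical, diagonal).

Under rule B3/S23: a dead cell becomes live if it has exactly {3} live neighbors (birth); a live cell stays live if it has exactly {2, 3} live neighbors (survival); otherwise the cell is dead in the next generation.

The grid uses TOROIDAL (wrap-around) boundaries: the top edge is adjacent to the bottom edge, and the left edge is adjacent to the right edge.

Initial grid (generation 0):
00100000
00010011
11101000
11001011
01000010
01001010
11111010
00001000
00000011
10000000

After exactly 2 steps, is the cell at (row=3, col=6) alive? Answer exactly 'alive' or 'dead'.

Simulating step by step:
Generation 0 (given above): 28 live cells
Generation 1: 25 live cells
00000001
10010001
00101000
00010010
01100010
00001010
11101001
11101010
00000001
00000001
Generation 2: 28 live cells
00000011
10010001
00101001
01010100
00110011
00000010
00101010
00100110
01000011
10000011

Cell (3,6) at generation 2: 0 -> dead

Answer: dead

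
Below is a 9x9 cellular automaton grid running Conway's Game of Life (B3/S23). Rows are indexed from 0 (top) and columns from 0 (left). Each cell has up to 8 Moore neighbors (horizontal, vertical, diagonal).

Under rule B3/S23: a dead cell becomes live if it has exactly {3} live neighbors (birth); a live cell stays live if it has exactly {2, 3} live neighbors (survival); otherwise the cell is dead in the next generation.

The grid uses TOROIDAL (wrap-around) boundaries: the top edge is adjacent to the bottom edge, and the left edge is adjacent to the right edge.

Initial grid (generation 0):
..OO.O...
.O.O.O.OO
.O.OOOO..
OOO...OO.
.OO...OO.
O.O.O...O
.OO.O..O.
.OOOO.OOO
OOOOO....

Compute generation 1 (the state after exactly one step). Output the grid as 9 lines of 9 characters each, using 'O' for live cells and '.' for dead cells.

Answer: .....OO.O
OO.....O.
...O.....
O...O...O
.....OO..
O....OO.O
....O.O..
......OOO
O.....OOO

Derivation:
Simulating step by step:
Generation 0 (given above): 42 live cells
Generation 1: 25 live cells
(generation 1 grid is the final answer)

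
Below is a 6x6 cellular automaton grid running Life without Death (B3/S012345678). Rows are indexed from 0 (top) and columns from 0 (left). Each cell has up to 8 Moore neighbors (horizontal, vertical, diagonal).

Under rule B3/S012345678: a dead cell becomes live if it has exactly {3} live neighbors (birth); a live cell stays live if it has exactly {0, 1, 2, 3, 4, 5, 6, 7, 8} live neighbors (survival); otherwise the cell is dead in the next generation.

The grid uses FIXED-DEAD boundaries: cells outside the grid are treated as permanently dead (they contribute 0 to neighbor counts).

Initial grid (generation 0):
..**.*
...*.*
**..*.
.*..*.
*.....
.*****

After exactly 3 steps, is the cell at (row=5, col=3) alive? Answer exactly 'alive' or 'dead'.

Answer: alive

Derivation:
Simulating step by step:
Generation 0 (given above): 16 live cells
Generation 1: 21 live cells
..**.*
.*.*.*
******
.*..*.
*....*
.*****
Generation 2: 22 live cells
..**.*
**.*.*
******
.*..*.
*....*
.*****
Generation 3: 23 live cells
.***.*
**.*.*
******
.*..*.
*....*
.*****

Cell (5,3) at generation 3: 1 -> alive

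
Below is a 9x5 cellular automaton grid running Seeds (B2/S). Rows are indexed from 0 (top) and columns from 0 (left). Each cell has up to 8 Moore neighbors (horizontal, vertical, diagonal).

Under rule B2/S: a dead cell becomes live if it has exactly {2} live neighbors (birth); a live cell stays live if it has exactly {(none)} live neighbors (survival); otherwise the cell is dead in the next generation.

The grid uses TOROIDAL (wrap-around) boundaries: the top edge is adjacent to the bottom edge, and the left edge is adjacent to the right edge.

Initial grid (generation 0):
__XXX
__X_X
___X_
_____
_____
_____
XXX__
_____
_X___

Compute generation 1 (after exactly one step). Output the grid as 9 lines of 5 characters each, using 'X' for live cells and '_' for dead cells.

Simulating step by step:
Generation 0 (given above): 10 live cells
Generation 1: 8 live cells
(generation 1 grid is the final answer)

Answer: _____
XX___
__X_X
_____
_____
X_X__
_____
_____
X___X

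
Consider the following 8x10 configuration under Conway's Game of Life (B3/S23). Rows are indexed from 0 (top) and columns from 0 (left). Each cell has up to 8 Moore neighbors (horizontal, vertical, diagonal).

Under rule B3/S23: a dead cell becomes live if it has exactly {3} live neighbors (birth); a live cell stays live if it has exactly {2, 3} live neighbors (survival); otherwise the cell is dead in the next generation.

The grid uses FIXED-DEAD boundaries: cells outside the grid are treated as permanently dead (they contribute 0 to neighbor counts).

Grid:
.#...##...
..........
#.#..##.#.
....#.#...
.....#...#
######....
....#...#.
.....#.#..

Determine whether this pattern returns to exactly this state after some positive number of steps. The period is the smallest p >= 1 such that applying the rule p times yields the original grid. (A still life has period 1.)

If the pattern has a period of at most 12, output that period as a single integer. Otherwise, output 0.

Answer: 0

Derivation:
Simulating and comparing each generation to the original:
Gen 0 (original, given above): 22 live cells
Gen 1: 18 live cells, differs from original
Gen 2: 13 live cells, differs from original
Gen 3: 14 live cells, differs from original
Gen 4: 15 live cells, differs from original
Gen 5: 21 live cells, differs from original
Gen 6: 17 live cells, differs from original
Gen 7: 20 live cells, differs from original
Gen 8: 15 live cells, differs from original
Gen 9: 13 live cells, differs from original
Gen 10: 13 live cells, differs from original
Gen 11: 10 live cells, differs from original
Gen 12: 11 live cells, differs from original
No period found within 12 steps.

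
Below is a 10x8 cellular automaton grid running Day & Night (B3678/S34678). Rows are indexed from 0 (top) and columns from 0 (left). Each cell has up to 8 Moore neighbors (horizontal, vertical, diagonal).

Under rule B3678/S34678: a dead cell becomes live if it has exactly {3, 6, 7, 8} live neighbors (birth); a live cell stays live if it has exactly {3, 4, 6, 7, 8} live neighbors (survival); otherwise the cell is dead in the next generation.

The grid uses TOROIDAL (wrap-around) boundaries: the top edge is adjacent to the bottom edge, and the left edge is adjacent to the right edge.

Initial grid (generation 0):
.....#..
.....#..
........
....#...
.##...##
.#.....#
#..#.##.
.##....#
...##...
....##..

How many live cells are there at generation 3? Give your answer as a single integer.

Simulating step by step:
Generation 0 (given above): 20 live cells
Generation 1: 18 live cells
.....##.
........
........
........
........
.#...#.#
#.....#.
#.#..##.
..####..
...###..
Generation 2: 13 live cells
.....#..
........
........
........
........
#.....#.
#.....#.
.....##.
.##.#...
..###...
Generation 3: 13 live cells
...##...
........
........
........
........
........
......#.
.#...#.#
..#.#...
.#####..
Population at generation 3: 13

Answer: 13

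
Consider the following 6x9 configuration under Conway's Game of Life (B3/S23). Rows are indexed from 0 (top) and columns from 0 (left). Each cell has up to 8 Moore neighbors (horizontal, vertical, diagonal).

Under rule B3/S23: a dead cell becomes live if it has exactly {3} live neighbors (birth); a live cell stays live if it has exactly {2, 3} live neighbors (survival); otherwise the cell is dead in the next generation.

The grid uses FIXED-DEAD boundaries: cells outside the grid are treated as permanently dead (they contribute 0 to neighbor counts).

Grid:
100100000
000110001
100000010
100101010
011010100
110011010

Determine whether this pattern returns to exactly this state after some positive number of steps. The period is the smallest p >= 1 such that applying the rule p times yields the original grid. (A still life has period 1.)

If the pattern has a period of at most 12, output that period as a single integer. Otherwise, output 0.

Answer: 0

Derivation:
Simulating and comparing each generation to the original:
Gen 0 (original, given above): 20 live cells
Gen 1: 23 live cells, differs from original
Gen 2: 20 live cells, differs from original
Gen 3: 23 live cells, differs from original
Gen 4: 21 live cells, differs from original
Gen 5: 25 live cells, differs from original
Gen 6: 19 live cells, differs from original
Gen 7: 23 live cells, differs from original
Gen 8: 20 live cells, differs from original
Gen 9: 14 live cells, differs from original
Gen 10: 12 live cells, differs from original
Gen 11: 13 live cells, differs from original
Gen 12: 13 live cells, differs from original
No period found within 12 steps.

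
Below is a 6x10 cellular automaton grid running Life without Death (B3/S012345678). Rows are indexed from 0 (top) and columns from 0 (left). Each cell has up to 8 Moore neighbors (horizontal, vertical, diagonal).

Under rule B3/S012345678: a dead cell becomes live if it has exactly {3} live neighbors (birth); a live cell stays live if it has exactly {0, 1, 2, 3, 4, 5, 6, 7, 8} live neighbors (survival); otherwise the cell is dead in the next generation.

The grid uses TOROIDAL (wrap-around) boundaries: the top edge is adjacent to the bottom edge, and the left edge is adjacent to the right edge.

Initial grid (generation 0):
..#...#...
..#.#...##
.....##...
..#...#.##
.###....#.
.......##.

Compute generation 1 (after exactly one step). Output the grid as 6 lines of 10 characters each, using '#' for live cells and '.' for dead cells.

Simulating step by step:
Generation 0 (given above): 18 live cells
Generation 1: 29 live cells
(generation 1 grid is the final answer)

Answer: ..##..#..#
..###.####
...#.##...
.###.##.##
.###....#.
.#.#...##.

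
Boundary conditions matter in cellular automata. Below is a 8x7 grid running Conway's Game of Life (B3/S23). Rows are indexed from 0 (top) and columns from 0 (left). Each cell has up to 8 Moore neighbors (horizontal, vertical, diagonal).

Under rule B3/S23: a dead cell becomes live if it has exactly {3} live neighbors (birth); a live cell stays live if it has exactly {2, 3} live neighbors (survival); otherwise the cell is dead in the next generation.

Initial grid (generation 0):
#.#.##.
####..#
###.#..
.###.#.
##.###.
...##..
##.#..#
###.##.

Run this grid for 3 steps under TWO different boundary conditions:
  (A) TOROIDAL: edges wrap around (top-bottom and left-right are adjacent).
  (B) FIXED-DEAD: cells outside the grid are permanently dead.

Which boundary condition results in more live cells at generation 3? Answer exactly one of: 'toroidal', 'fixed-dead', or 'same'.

Under TOROIDAL boundary, generation 3:
.......
.......
.......
#...#..
#....#.
.....#.
.......
.......
Population = 5

Under FIXED-DEAD boundary, generation 3:
.......
....#..
....###
....###
.......
###....
.#.##..
...##..
Population = 15

Comparison: toroidal=5, fixed-dead=15 -> fixed-dead

Answer: fixed-dead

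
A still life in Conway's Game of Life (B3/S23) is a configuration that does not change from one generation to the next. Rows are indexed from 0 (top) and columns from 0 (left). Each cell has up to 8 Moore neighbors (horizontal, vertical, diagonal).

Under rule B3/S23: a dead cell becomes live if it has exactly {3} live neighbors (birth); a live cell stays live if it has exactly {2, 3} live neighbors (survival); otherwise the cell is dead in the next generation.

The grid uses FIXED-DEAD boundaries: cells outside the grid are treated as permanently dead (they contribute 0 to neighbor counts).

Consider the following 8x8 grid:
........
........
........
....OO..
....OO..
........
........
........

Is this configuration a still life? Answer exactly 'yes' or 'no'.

Compute generation 1 and compare to generation 0 (given above):
Generation 1:
........
........
........
....OO..
....OO..
........
........
........
The grids are IDENTICAL -> still life.

Answer: yes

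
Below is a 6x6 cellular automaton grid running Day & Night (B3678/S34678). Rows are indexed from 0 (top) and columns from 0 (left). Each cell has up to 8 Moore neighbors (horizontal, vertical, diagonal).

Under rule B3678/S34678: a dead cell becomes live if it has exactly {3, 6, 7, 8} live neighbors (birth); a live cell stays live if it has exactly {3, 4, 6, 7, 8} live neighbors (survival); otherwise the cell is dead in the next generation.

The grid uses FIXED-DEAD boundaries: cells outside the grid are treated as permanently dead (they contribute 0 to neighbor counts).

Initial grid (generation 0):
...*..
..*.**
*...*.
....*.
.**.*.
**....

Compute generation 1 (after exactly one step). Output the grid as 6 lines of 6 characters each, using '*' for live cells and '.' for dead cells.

Answer: ....*.
....*.
....*.
.*...*
**.*..
.**...

Derivation:
Simulating step by step:
Generation 0 (given above): 12 live cells
Generation 1: 10 live cells
(generation 1 grid is the final answer)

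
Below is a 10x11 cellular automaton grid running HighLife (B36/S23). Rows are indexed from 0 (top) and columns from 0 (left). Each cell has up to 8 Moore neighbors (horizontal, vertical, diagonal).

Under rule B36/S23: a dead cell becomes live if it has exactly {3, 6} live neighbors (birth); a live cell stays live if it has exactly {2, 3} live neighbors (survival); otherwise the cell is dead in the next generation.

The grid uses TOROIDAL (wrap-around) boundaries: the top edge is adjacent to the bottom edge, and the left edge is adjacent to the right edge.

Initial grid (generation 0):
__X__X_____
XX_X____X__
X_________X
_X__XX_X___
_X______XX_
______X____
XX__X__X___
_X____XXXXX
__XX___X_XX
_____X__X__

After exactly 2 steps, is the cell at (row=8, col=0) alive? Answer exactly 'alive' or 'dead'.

Answer: alive

Derivation:
Simulating step by step:
Generation 0 (given above): 33 live cells
Generation 1: 40 live cells
_XX_X______
XXX_______X
__X_X_____X
_X______XXX
_____XXXX__
XX_____XX__
XX___X___XX
_X_X__X____
X_X_____X_X
__XXX_X_XX_
Generation 2: 37 live cells
___XXX___XX
__________X
X_XX_______
X____XX_X_X
_X____X___X
_X___X_____
______XXXXX
X__________
X___XX__X_X
X___XX_XXXX

Cell (8,0) at generation 2: 1 -> alive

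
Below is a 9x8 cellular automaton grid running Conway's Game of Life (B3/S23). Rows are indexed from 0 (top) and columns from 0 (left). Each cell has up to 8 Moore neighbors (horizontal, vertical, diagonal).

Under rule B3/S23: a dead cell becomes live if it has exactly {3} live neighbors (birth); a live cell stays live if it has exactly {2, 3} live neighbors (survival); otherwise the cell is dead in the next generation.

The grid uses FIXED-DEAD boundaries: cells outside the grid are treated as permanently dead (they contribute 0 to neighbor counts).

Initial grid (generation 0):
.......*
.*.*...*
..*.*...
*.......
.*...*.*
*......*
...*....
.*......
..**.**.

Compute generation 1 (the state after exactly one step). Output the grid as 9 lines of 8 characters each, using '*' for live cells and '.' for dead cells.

Answer: ........
..**....
.***....
.*......
**....*.
......*.
........
...**...
..*.....

Derivation:
Simulating step by step:
Generation 0 (given above): 18 live cells
Generation 1: 13 live cells
(generation 1 grid is the final answer)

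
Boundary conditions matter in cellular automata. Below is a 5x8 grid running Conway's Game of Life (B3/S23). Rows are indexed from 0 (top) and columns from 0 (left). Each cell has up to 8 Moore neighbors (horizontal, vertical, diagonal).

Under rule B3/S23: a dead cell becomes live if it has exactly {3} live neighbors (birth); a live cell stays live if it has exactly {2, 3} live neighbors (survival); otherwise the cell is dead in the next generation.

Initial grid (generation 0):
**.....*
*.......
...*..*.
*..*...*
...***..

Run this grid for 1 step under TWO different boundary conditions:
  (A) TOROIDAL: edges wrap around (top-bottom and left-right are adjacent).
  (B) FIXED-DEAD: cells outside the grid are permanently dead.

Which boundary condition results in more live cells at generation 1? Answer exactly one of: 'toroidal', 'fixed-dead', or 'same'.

Answer: toroidal

Derivation:
Under TOROIDAL boundary, generation 1:
**..*..*
**......
*.......
..**.***
.****.*.
Population = 17

Under FIXED-DEAD boundary, generation 1:
**......
**......
........
..**.**.
...**...
Population = 10

Comparison: toroidal=17, fixed-dead=10 -> toroidal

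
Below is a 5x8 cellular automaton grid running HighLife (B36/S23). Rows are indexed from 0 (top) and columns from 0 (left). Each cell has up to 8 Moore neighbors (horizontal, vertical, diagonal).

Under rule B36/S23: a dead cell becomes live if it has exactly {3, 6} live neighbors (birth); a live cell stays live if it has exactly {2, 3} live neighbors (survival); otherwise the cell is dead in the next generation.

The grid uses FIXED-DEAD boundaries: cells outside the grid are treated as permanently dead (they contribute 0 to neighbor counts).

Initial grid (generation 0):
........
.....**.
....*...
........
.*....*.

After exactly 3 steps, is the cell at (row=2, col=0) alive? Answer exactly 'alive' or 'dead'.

Simulating step by step:
Generation 0 (given above): 5 live cells
Generation 1: 2 live cells
........
.....*..
.....*..
........
........
Generation 2: 0 live cells
........
........
........
........
........
Generation 3: 0 live cells
........
........
........
........
........

Cell (2,0) at generation 3: 0 -> dead

Answer: dead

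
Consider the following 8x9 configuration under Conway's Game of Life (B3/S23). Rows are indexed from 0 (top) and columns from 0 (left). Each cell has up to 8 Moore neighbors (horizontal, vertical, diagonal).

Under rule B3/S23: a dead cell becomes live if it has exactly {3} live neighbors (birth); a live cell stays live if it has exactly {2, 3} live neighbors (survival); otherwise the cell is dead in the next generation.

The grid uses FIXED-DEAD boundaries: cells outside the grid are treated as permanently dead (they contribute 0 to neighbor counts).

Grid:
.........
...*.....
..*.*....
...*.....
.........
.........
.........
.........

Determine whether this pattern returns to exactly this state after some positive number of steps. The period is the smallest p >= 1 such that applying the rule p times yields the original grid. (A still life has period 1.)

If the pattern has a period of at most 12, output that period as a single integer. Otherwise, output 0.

Answer: 1

Derivation:
Simulating and comparing each generation to the original:
Gen 0 (original, given above): 4 live cells
Gen 1: 4 live cells, MATCHES original -> period = 1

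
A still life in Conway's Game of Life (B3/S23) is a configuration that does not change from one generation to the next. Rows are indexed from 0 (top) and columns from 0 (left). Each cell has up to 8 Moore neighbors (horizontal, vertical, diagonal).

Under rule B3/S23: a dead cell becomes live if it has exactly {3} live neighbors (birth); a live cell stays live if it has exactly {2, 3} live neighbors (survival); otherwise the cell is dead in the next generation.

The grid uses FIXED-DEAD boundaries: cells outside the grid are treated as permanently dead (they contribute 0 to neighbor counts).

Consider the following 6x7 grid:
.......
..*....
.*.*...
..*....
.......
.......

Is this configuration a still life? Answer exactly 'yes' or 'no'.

Compute generation 1 and compare to generation 0 (given above):
Generation 1:
.......
..*....
.*.*...
..*....
.......
.......
The grids are IDENTICAL -> still life.

Answer: yes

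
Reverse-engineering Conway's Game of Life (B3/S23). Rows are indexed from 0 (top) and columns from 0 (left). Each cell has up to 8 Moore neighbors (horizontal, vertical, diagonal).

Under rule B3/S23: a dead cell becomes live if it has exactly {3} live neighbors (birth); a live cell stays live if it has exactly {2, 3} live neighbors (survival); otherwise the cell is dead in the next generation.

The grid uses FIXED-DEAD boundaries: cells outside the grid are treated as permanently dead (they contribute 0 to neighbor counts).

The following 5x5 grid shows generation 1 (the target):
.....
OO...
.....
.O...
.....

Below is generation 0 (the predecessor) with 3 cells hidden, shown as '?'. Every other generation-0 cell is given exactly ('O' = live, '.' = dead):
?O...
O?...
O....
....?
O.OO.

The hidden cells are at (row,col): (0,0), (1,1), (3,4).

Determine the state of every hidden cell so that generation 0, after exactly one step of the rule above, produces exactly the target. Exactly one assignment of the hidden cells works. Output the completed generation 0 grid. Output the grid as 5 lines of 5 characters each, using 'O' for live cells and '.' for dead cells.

Answer: .O...
O....
O....
.....
O.OO.

Derivation:
Hidden generation-0 cells (in order): (0,0), (1,1), (3,4).
A hidden cell only influences target cells in its own 3x3 neighborhood. Try each of the 2^3 = 8 assignments, step the completed generation 0 forward once under B3/S23, and compare with the target:
  (0,0)=. (1,1)=. (3,4)=. -> step reproduces the target at every cell -> ACCEPT
  (0,0)=. (1,1)=. (3,4)=O -> step gives (3,3)='O' but target has '.' -> reject
  (0,0)=. (1,1)=O (3,4)=. -> step gives (0,0)='O' but target has '.' -> reject
  (0,0)=. (1,1)=O (3,4)=O -> step gives (0,0)='O' but target has '.' -> reject
  (0,0)=O (1,1)=. (3,4)=. -> step gives (0,0)='O' but target has '.' -> reject
  (0,0)=O (1,1)=. (3,4)=O -> step gives (0,0)='O' but target has '.' -> reject
  (0,0)=O (1,1)=O (3,4)=. -> step gives (0,0)='O' but target has '.' -> reject
  (0,0)=O (1,1)=O (3,4)=O -> step gives (0,0)='O' but target has '.' -> reject
Unique solution: (0,0)=dead, (1,1)=dead, (3,4)=dead.
Check: live-neighbor counts of every cell in the completed generation 0:
21100
23100
12000
23221
02111
Applying B3/S23 to generation 0 with these counts gives:
.....
OO...
.....
.O...
.....
which matches the target exactly.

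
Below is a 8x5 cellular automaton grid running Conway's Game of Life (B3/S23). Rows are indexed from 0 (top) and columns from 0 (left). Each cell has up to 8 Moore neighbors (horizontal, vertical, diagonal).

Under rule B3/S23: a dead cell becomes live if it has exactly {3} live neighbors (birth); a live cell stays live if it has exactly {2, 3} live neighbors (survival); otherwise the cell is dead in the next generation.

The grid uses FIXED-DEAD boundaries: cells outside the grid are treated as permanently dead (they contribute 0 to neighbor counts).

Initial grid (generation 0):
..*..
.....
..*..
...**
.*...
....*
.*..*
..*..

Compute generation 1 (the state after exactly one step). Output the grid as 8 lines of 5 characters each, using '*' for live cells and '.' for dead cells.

Answer: .....
.....
...*.
..**.
...**
.....
...*.
.....

Derivation:
Simulating step by step:
Generation 0 (given above): 9 live cells
Generation 1: 6 live cells
(generation 1 grid is the final answer)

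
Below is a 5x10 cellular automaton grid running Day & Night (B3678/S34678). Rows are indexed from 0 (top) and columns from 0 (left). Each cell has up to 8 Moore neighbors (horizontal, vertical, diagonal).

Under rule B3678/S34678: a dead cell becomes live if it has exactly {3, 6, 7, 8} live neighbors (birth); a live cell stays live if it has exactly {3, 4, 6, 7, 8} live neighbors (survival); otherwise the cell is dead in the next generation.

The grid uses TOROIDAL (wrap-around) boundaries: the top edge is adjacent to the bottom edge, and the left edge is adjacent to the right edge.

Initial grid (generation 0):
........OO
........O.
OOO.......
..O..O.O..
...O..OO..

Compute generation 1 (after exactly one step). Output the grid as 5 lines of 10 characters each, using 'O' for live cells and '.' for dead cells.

Simulating step by step:
Generation 0 (given above): 12 live cells
Generation 1: 8 live cells
(generation 1 grid is the final answer)

Answer: ........O.
OO........
.O........
..OO......
......OO..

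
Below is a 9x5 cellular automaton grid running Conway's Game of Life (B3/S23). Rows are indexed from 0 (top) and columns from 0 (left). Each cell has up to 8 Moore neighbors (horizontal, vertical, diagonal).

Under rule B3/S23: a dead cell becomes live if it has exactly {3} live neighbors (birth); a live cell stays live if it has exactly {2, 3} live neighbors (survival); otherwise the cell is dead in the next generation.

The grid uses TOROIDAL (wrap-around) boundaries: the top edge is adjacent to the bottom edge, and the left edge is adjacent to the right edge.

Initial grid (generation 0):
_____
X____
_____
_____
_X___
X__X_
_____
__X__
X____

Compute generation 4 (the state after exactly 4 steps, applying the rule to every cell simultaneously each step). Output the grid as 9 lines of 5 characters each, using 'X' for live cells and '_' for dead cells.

Simulating step by step:
Generation 0 (given above): 6 live cells
Generation 1: 0 live cells
_____
_____
_____
_____
_____
_____
_____
_____
_____
Generation 2: 0 live cells
_____
_____
_____
_____
_____
_____
_____
_____
_____
Generation 3: 0 live cells
_____
_____
_____
_____
_____
_____
_____
_____
_____
Generation 4: 0 live cells
(generation 4 grid is the final answer)

Answer: _____
_____
_____
_____
_____
_____
_____
_____
_____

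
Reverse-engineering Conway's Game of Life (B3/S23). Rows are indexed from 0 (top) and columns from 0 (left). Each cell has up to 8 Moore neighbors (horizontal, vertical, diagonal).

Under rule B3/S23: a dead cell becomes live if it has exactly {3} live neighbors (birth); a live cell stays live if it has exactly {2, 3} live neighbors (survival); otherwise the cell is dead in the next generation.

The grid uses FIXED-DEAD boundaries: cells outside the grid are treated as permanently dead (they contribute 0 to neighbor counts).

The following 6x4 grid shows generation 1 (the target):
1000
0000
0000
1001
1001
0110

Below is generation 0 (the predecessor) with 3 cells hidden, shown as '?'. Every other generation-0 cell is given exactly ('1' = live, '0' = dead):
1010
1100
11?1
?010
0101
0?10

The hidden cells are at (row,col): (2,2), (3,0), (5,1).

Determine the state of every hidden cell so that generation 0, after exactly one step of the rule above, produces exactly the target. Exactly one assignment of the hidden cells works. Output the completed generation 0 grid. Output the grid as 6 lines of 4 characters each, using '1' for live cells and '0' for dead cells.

Answer: 1010
1100
1101
1010
0101
0110

Derivation:
Hidden generation-0 cells (in order): (2,2), (3,0), (5,1).
A hidden cell only influences target cells in its own 3x3 neighborhood. Try each of the 2^3 = 8 assignments, step the completed generation 0 forward once under B3/S23, and compare with the target:
  (2,2)=0 (3,0)=0 (5,1)=0 -> step gives (2,0)='1' but target has '0' -> reject
  (2,2)=0 (3,0)=0 (5,1)=1 -> step gives (2,0)='1' but target has '0' -> reject
  (2,2)=0 (3,0)=1 (5,1)=0 -> step gives (4,0)='0' but target has '1' -> reject
  (2,2)=0 (3,0)=1 (5,1)=1 -> step reproduces the target at every cell -> ACCEPT
  (2,2)=1 (3,0)=0 (5,1)=0 -> step gives (1,3)='1' but target has '0' -> reject
  (2,2)=1 (3,0)=0 (5,1)=1 -> step gives (1,3)='1' but target has '0' -> reject
  (2,2)=1 (3,0)=1 (5,1)=0 -> step gives (1,3)='1' but target has '0' -> reject
  (2,2)=1 (3,0)=1 (5,1)=1 -> step gives (1,3)='1' but target has '0' -> reject
Unique solution: (2,2)=dead, (3,0)=live, (5,1)=live.
Check: live-neighbor counts of every cell in the completed generation 0:
2411
4542
4541
3543
3452
2232
Applying B3/S23 to generation 0 with these counts gives:
1000
0000
0000
1001
1001
0110
which matches the target exactly.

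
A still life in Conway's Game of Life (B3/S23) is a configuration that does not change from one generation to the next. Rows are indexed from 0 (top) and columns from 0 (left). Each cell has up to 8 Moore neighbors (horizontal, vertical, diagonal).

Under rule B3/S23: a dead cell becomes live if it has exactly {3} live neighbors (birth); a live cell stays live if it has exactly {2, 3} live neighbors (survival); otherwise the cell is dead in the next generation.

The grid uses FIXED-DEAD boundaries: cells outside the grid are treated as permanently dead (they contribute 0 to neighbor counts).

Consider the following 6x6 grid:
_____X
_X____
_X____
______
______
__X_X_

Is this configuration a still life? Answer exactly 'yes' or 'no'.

Answer: no

Derivation:
Compute generation 1 and compare to generation 0 (given above):
Generation 1:
______
______
______
______
______
______
Cell (0,5) differs: gen0=1 vs gen1=0 -> NOT a still life.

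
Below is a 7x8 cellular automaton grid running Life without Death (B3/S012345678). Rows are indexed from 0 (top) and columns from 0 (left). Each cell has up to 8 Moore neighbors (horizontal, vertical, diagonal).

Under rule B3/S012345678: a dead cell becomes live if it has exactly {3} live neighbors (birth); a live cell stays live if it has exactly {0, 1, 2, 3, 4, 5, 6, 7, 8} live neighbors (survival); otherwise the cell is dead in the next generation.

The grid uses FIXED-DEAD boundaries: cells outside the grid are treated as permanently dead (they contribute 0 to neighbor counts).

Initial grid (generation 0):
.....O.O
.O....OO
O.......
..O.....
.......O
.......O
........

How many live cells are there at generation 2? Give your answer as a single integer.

Simulating step by step:
Generation 0 (given above): 9 live cells
Generation 1: 10 live cells
.....O.O
.O....OO
OO......
..O.....
.......O
.......O
........
Generation 2: 13 live cells
.....O.O
OO....OO
OOO.....
.OO.....
.......O
.......O
........
Population at generation 2: 13

Answer: 13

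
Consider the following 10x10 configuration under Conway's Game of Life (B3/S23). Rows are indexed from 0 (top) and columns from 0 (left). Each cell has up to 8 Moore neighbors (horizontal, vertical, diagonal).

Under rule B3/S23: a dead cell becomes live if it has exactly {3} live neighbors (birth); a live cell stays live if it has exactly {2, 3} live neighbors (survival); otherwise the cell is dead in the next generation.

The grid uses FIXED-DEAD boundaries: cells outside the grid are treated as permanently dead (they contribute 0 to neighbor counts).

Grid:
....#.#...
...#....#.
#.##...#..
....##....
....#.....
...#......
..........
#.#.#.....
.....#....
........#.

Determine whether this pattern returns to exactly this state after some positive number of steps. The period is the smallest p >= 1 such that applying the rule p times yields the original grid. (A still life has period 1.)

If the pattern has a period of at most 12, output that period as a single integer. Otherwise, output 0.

Simulating and comparing each generation to the original:
Gen 0 (original, given above): 17 live cells
Gen 1: 12 live cells, differs from original
Gen 2: 10 live cells, differs from original
Gen 3: 14 live cells, differs from original
Gen 4: 12 live cells, differs from original
Gen 5: 17 live cells, differs from original
Gen 6: 9 live cells, differs from original
Gen 7: 7 live cells, differs from original
Gen 8: 8 live cells, differs from original
Gen 9: 10 live cells, differs from original
Gen 10: 12 live cells, differs from original
Gen 11: 14 live cells, differs from original
Gen 12: 18 live cells, differs from original
No period found within 12 steps.

Answer: 0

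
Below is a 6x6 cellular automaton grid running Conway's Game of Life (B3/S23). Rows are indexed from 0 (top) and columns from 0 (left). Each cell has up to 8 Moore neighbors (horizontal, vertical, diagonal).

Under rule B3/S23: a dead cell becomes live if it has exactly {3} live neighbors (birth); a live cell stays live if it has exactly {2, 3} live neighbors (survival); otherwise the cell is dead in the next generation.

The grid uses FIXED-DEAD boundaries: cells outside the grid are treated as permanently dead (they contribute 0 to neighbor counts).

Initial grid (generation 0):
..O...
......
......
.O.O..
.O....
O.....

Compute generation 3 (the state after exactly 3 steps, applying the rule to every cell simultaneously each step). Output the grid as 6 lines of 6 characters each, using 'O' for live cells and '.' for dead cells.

Answer: ......
......
......
.OO...
.OO...
.OO...

Derivation:
Simulating step by step:
Generation 0 (given above): 5 live cells
Generation 1: 4 live cells
......
......
......
..O...
OOO...
......
Generation 2: 4 live cells
......
......
......
..O...
.OO...
.O....
Generation 3: 6 live cells
(generation 3 grid is the final answer)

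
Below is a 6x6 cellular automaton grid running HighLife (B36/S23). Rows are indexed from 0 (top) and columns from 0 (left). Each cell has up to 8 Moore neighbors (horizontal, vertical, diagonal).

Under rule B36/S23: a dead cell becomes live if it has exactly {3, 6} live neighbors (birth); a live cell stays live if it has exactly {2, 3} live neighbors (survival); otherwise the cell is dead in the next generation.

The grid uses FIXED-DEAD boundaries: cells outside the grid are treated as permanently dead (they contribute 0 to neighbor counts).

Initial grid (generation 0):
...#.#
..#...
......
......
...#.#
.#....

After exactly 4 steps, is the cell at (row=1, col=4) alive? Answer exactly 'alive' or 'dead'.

Answer: dead

Derivation:
Simulating step by step:
Generation 0 (given above): 6 live cells
Generation 1: 0 live cells
......
......
......
......
......
......
Generation 2: 0 live cells
......
......
......
......
......
......
Generation 3: 0 live cells
......
......
......
......
......
......
Generation 4: 0 live cells
......
......
......
......
......
......

Cell (1,4) at generation 4: 0 -> dead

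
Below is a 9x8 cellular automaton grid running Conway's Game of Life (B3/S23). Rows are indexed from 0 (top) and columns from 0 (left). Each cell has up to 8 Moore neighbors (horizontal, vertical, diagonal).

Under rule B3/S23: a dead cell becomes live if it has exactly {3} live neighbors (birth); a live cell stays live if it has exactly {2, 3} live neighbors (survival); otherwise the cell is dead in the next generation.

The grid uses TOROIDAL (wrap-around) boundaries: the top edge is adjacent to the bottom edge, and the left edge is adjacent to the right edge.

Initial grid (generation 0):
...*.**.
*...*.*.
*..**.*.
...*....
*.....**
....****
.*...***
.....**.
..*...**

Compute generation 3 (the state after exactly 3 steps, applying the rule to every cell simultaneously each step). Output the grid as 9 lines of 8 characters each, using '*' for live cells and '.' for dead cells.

Answer: ...*.*..
...*.*..
......**
*......*
........
........
........
........
...*.*..

Derivation:
Simulating step by step:
Generation 0 (given above): 27 live cells
Generation 1: 17 live cells
...**...
......*.
...**...
*..****.
*...*...
....*...
*.......
*.......
....*..*
Generation 2: 13 live cells
...***..
.....*..
...*..**
.......*
.......*
........
........
*......*
...**...
Generation 3: 10 live cells
(generation 3 grid is the final answer)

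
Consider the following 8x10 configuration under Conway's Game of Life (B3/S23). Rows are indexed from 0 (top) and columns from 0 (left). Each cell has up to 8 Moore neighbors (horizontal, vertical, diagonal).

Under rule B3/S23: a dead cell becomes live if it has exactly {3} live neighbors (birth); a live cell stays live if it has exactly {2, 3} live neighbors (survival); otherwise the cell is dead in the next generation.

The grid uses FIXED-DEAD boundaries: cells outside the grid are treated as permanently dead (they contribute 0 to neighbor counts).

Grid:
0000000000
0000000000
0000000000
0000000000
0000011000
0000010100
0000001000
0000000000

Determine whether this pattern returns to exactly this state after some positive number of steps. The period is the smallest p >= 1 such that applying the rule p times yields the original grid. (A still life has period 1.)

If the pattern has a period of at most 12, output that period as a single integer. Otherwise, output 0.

Simulating and comparing each generation to the original:
Gen 0 (original, given above): 5 live cells
Gen 1: 5 live cells, MATCHES original -> period = 1

Answer: 1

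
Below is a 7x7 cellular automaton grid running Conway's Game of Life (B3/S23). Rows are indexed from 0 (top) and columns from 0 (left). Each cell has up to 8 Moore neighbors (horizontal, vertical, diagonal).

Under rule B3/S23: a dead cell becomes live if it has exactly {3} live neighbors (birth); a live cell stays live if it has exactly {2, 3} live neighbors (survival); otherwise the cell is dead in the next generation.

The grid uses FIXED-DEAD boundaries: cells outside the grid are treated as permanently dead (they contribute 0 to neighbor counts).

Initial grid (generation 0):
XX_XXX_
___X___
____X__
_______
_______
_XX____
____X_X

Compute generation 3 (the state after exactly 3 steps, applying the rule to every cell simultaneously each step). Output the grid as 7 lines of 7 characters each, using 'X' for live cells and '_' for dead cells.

Answer: ___X___
___X___
_______
_______
_______
_______
_______

Derivation:
Simulating step by step:
Generation 0 (given above): 11 live cells
Generation 1: 6 live cells
__XXX__
__XX_X_
_______
_______
_______
_______
_______
Generation 2: 3 live cells
__X_X__
__X____
_______
_______
_______
_______
_______
Generation 3: 2 live cells
(generation 3 grid is the final answer)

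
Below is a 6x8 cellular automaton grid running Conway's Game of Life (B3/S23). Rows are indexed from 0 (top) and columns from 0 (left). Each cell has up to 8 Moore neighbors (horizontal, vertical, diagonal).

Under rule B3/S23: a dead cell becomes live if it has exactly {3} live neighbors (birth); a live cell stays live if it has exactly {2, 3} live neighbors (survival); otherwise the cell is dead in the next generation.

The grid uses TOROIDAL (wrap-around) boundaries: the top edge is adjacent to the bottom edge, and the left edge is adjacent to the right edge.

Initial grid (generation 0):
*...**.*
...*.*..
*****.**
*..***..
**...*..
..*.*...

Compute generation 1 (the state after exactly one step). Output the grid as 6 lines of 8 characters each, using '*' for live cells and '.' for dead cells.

Answer: .....**.
........
**....**
........
***..*..
...**.**

Derivation:
Simulating step by step:
Generation 0 (given above): 22 live cells
Generation 1: 14 live cells
(generation 1 grid is the final answer)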